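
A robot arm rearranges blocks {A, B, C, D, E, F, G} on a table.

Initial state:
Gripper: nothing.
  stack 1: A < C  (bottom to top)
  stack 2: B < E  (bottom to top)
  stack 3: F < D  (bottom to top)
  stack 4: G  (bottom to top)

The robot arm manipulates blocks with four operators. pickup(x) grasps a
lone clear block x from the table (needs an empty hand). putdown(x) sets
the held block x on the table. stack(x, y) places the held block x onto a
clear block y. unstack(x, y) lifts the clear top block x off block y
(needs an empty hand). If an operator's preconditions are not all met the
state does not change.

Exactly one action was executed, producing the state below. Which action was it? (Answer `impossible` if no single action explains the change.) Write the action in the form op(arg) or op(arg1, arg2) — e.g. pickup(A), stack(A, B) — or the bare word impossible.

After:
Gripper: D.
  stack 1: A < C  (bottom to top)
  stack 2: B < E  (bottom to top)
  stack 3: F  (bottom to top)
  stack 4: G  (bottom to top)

target: towers=[A/C; B/E; F; G] holding=D
         pickup(G) → towers=[A/C; B/E; F/D] holding=G
     unstack(D, F) → towers=[A/C; B/E; F; G] holding=D  ← match
     unstack(E, B) → towers=[A/C; B; F/D; G] holding=E
     unstack(C, A) → towers=[A; B/E; F/D; G] holding=C

unstack(D, F)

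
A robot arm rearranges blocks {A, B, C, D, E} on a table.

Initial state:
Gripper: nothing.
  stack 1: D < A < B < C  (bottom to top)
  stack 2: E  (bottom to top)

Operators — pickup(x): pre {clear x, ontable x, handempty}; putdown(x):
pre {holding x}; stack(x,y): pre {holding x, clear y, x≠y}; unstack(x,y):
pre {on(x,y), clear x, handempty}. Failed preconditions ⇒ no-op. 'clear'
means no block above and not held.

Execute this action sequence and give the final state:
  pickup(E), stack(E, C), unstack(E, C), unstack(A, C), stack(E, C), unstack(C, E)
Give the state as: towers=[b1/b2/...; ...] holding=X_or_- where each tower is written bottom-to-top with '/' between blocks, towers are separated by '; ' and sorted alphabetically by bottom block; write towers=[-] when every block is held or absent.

step 1 (pickup(E)): towers=[D/A/B/C] holding=E
step 2 (stack(E, C)): towers=[D/A/B/C/E] holding=-
step 3 (unstack(E, C)): towers=[D/A/B/C] holding=E
step 4 (unstack(A, C)) [no-op]: towers=[D/A/B/C] holding=E
step 5 (stack(E, C)): towers=[D/A/B/C/E] holding=-
step 6 (unstack(C, E)) [no-op]: towers=[D/A/B/C/E] holding=-

towers=[D/A/B/C/E] holding=-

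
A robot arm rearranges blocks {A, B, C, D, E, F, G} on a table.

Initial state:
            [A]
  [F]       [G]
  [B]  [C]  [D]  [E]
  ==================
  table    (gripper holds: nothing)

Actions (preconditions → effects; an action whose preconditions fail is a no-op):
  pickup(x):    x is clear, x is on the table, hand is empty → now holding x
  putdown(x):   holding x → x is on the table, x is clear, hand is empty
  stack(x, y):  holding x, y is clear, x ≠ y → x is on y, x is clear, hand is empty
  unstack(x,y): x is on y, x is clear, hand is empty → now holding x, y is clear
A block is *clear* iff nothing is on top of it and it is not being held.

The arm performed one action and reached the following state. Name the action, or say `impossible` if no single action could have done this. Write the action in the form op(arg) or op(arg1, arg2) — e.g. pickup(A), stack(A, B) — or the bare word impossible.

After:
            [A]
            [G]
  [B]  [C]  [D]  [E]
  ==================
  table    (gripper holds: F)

target: towers=[B; C; D/G/A; E] holding=F
     unstack(F, B) → towers=[B; C; D/G/A; E] holding=F  ← match
     unstack(A, G) → towers=[B/F; C; D/G; E] holding=A
         pickup(E) → towers=[B/F; C; D/G/A] holding=E
         pickup(C) → towers=[B/F; D/G/A; E] holding=C

unstack(F, B)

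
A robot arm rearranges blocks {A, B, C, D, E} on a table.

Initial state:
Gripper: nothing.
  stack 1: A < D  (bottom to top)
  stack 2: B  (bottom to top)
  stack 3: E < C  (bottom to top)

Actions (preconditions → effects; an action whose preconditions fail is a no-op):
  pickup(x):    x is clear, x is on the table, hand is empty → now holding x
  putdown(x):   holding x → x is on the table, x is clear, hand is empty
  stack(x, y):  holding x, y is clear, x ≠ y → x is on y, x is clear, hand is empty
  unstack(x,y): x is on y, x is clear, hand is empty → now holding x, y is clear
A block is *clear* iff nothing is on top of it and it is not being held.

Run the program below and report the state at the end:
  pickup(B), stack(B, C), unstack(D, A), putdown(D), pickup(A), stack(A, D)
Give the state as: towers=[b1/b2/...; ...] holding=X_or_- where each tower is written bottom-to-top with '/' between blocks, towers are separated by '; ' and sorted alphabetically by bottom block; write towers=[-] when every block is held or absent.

towers=[D/A; E/C/B] holding=-

step 1 (pickup(B)): towers=[A/D; E/C] holding=B
step 2 (stack(B, C)): towers=[A/D; E/C/B] holding=-
step 3 (unstack(D, A)): towers=[A; E/C/B] holding=D
step 4 (putdown(D)): towers=[A; D; E/C/B] holding=-
step 5 (pickup(A)): towers=[D; E/C/B] holding=A
step 6 (stack(A, D)): towers=[D/A; E/C/B] holding=-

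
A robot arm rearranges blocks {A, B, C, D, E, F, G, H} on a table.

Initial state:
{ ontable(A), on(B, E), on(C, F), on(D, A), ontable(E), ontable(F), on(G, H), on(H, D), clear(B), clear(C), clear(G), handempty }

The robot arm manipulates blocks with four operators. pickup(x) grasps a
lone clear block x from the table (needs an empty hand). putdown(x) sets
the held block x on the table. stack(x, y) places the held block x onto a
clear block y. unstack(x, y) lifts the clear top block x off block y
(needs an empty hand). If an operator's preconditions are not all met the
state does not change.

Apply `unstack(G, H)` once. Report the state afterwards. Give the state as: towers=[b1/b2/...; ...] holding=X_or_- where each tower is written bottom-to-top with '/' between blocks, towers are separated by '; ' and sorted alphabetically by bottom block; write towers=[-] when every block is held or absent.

towers=[A/D/H; E/B; F/C] holding=G

before: towers=[A/D/H/G; E/B; F/C] holding=-
pre[unstack(G, H)]: on(G,H) yes, clear(G) yes, handempty yes
all met → apply unstack(G, H)
after:  towers=[A/D/H; E/B; F/C] holding=G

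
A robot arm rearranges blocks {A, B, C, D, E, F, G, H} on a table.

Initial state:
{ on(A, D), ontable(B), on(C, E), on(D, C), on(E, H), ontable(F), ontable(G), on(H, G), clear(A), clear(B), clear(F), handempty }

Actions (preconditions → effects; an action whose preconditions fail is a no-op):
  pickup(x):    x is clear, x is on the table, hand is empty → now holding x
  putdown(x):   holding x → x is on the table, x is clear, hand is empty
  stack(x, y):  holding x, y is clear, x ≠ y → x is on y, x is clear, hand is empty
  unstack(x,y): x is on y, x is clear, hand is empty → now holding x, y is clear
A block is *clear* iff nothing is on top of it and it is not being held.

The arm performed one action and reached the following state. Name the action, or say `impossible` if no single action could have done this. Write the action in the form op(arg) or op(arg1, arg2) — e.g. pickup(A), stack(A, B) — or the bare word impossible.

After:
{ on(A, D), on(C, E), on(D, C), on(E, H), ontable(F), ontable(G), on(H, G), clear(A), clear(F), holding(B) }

pickup(B)

target: towers=[F; G/H/E/C/D/A] holding=B
     unstack(A, D) → towers=[B; F; G/H/E/C/D] holding=A
         pickup(B) → towers=[F; G/H/E/C/D/A] holding=B  ← match
         pickup(F) → towers=[B; G/H/E/C/D/A] holding=F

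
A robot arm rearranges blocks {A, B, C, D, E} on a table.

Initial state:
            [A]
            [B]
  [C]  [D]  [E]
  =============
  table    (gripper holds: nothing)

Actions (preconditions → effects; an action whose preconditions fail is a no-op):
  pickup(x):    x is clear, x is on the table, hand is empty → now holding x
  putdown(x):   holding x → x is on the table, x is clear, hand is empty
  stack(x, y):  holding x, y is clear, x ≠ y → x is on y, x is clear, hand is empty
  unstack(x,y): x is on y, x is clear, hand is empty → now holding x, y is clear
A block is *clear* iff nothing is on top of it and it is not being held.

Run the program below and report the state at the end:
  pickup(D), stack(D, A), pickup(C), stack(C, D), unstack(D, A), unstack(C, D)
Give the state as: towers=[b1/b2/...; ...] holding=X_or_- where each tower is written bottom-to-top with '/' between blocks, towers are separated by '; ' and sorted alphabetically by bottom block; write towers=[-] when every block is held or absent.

towers=[E/B/A/D] holding=C

step 1 (pickup(D)): towers=[C; E/B/A] holding=D
step 2 (stack(D, A)): towers=[C; E/B/A/D] holding=-
step 3 (pickup(C)): towers=[E/B/A/D] holding=C
step 4 (stack(C, D)): towers=[E/B/A/D/C] holding=-
step 5 (unstack(D, A)) [no-op]: towers=[E/B/A/D/C] holding=-
step 6 (unstack(C, D)): towers=[E/B/A/D] holding=C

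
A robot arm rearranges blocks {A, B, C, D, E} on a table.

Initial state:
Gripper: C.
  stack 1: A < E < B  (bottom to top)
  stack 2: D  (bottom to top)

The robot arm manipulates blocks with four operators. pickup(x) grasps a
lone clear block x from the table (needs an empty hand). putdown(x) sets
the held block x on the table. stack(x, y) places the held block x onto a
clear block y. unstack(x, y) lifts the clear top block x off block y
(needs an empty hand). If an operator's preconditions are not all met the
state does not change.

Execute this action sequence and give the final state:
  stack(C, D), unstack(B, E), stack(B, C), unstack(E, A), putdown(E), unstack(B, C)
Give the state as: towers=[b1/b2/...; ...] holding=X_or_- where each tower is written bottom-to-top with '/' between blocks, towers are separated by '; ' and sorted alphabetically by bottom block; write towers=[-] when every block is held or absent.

towers=[A; D/C; E] holding=B

step 1 (stack(C, D)): towers=[A/E/B; D/C] holding=-
step 2 (unstack(B, E)): towers=[A/E; D/C] holding=B
step 3 (stack(B, C)): towers=[A/E; D/C/B] holding=-
step 4 (unstack(E, A)): towers=[A; D/C/B] holding=E
step 5 (putdown(E)): towers=[A; D/C/B; E] holding=-
step 6 (unstack(B, C)): towers=[A; D/C; E] holding=B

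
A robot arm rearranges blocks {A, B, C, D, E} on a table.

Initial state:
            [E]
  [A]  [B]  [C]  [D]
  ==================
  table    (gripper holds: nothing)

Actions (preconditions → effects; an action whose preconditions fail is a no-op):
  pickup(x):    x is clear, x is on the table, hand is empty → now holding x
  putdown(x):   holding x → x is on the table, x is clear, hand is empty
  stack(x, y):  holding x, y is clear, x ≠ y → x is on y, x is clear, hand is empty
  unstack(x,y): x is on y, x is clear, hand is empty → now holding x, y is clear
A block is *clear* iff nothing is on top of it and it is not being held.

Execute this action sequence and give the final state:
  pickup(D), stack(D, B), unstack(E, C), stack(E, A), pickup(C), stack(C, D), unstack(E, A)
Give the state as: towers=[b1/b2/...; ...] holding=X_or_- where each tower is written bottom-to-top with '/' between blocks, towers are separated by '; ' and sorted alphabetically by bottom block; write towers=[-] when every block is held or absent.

step 1 (pickup(D)): towers=[A; B; C/E] holding=D
step 2 (stack(D, B)): towers=[A; B/D; C/E] holding=-
step 3 (unstack(E, C)): towers=[A; B/D; C] holding=E
step 4 (stack(E, A)): towers=[A/E; B/D; C] holding=-
step 5 (pickup(C)): towers=[A/E; B/D] holding=C
step 6 (stack(C, D)): towers=[A/E; B/D/C] holding=-
step 7 (unstack(E, A)): towers=[A; B/D/C] holding=E

towers=[A; B/D/C] holding=E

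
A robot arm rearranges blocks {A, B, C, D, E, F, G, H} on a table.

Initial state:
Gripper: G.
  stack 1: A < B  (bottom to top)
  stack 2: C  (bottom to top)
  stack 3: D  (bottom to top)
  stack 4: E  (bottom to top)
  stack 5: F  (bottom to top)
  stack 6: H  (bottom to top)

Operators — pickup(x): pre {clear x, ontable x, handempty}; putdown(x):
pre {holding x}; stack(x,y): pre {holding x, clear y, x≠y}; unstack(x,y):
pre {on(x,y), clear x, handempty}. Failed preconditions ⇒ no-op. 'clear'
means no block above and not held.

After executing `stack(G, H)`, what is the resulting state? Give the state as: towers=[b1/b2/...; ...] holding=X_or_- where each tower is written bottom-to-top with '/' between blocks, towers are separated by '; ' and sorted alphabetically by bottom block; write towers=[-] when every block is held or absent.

towers=[A/B; C; D; E; F; H/G] holding=-

before: towers=[A/B; C; D; E; F; H] holding=G
pre[stack(G, H)]: holding(G) yes, clear(H) yes, G≠H yes
all met → apply stack(G, H)
after:  towers=[A/B; C; D; E; F; H/G] holding=-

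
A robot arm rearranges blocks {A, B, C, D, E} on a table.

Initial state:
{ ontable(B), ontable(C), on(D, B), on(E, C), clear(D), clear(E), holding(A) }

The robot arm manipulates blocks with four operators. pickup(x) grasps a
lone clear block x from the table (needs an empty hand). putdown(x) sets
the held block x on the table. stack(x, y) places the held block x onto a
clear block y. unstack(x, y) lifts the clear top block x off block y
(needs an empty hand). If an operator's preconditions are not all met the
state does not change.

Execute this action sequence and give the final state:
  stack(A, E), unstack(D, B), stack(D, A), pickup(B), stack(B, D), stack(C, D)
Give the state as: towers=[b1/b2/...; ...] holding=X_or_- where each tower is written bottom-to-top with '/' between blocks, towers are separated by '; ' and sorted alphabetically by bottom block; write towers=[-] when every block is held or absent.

step 1 (stack(A, E)): towers=[B/D; C/E/A] holding=-
step 2 (unstack(D, B)): towers=[B; C/E/A] holding=D
step 3 (stack(D, A)): towers=[B; C/E/A/D] holding=-
step 4 (pickup(B)): towers=[C/E/A/D] holding=B
step 5 (stack(B, D)): towers=[C/E/A/D/B] holding=-
step 6 (stack(C, D)) [no-op]: towers=[C/E/A/D/B] holding=-

towers=[C/E/A/D/B] holding=-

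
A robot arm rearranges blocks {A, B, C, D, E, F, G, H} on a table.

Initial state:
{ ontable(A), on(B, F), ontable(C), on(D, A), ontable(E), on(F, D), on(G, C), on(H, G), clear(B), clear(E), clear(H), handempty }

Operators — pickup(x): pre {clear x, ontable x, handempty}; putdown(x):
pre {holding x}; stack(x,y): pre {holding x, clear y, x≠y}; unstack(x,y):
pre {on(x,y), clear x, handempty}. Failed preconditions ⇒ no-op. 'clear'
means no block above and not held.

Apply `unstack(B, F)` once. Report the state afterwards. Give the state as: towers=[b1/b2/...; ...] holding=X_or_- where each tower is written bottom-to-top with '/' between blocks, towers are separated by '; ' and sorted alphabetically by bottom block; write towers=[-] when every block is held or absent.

before: towers=[A/D/F/B; C/G/H; E] holding=-
pre[unstack(B, F)]: on(B,F) ok, clear(B) ok, handempty ok
all met → apply unstack(B, F)
after:  towers=[A/D/F; C/G/H; E] holding=B

towers=[A/D/F; C/G/H; E] holding=B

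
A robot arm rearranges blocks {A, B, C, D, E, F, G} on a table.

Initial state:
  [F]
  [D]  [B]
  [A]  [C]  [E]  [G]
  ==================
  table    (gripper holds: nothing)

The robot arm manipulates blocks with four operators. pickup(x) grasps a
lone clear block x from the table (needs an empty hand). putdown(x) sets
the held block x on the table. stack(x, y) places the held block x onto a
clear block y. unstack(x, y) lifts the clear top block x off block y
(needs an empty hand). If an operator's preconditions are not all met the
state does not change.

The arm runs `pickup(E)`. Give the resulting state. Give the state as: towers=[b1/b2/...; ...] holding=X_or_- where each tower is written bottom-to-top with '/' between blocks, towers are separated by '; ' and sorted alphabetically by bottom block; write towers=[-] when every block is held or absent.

towers=[A/D/F; C/B; G] holding=E

before: towers=[A/D/F; C/B; E; G] holding=-
pre[pickup(E)]: clear(E) ok, ontable(E) ok, handempty ok
all met → apply pickup(E)
after:  towers=[A/D/F; C/B; G] holding=E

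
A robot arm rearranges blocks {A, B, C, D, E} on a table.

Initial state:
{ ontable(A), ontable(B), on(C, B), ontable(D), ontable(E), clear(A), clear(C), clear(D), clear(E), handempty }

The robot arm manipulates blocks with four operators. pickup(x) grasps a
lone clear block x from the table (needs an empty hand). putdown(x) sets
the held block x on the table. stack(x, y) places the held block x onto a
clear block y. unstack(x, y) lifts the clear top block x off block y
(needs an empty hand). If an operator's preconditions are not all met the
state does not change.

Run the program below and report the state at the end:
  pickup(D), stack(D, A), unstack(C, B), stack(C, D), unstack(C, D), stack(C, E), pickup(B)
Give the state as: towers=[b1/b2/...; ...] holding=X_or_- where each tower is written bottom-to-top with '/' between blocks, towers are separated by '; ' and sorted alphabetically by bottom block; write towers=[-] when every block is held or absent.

step 1 (pickup(D)): towers=[A; B/C; E] holding=D
step 2 (stack(D, A)): towers=[A/D; B/C; E] holding=-
step 3 (unstack(C, B)): towers=[A/D; B; E] holding=C
step 4 (stack(C, D)): towers=[A/D/C; B; E] holding=-
step 5 (unstack(C, D)): towers=[A/D; B; E] holding=C
step 6 (stack(C, E)): towers=[A/D; B; E/C] holding=-
step 7 (pickup(B)): towers=[A/D; E/C] holding=B

towers=[A/D; E/C] holding=B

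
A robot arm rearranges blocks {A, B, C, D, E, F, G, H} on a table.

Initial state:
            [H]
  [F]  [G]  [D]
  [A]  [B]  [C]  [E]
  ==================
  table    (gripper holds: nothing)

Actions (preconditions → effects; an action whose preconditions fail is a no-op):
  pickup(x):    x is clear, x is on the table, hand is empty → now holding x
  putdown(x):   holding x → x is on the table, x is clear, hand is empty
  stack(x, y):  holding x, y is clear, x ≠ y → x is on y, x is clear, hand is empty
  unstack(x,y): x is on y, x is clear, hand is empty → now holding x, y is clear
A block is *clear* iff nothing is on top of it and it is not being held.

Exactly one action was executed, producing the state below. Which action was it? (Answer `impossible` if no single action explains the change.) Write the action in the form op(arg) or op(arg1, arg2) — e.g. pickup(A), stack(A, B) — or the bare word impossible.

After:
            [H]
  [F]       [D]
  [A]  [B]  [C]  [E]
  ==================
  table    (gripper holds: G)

target: towers=[A/F; B; C/D/H; E] holding=G
     unstack(G, B) → towers=[A/F; B; C/D/H; E] holding=G  ← match
         pickup(E) → towers=[A/F; B/G; C/D/H] holding=E
     unstack(H, D) → towers=[A/F; B/G; C/D; E] holding=H
     unstack(F, A) → towers=[A; B/G; C/D/H; E] holding=F

unstack(G, B)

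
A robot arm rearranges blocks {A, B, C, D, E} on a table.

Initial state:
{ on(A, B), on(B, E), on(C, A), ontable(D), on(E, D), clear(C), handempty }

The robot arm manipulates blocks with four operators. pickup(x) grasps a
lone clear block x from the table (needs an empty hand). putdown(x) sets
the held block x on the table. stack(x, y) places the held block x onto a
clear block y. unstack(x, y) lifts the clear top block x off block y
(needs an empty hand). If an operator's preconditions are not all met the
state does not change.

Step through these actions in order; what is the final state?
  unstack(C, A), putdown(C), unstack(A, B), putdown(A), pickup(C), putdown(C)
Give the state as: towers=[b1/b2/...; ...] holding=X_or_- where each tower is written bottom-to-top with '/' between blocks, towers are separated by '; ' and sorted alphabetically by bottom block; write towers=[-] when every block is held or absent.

step 1 (unstack(C, A)): towers=[D/E/B/A] holding=C
step 2 (putdown(C)): towers=[C; D/E/B/A] holding=-
step 3 (unstack(A, B)): towers=[C; D/E/B] holding=A
step 4 (putdown(A)): towers=[A; C; D/E/B] holding=-
step 5 (pickup(C)): towers=[A; D/E/B] holding=C
step 6 (putdown(C)): towers=[A; C; D/E/B] holding=-

towers=[A; C; D/E/B] holding=-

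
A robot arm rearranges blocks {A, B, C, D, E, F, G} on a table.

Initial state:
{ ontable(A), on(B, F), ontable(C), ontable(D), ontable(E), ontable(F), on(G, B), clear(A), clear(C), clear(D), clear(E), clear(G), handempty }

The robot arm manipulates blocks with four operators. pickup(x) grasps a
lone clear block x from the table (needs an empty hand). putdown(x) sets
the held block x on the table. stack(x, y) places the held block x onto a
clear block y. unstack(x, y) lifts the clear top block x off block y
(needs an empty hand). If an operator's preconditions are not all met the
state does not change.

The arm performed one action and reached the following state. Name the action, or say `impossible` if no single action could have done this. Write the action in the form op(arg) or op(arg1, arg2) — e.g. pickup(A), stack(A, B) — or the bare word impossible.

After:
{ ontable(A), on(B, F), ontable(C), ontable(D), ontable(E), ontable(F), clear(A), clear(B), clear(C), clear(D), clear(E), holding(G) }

unstack(G, B)

target: towers=[A; C; D; E; F/B] holding=G
     unstack(G, B) → towers=[A; C; D; E; F/B] holding=G  ← match
         pickup(D) → towers=[A; C; E; F/B/G] holding=D
         pickup(A) → towers=[C; D; E; F/B/G] holding=A
         pickup(E) → towers=[A; C; D; F/B/G] holding=E
         pickup(C) → towers=[A; D; E; F/B/G] holding=C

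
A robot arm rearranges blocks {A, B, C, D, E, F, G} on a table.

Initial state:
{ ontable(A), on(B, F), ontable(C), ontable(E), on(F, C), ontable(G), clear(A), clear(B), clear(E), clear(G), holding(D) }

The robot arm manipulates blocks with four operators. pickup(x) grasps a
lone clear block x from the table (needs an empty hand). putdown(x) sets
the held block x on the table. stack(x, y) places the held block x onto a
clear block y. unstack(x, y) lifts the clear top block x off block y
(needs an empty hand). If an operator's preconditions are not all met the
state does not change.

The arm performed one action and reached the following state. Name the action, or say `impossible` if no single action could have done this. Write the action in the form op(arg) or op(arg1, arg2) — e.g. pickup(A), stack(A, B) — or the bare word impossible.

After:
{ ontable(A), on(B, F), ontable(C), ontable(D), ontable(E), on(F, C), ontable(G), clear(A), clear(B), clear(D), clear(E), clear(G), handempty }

target: towers=[A; C/F/B; D; E; G] holding=-
        putdown(D) → towers=[A; C/F/B; D; E; G] holding=-  ← match
       stack(D, B) → towers=[A; C/F/B/D; E; G] holding=-
       stack(D, G) → towers=[A; C/F/B; E; G/D] holding=-
       stack(D, A) → towers=[A/D; C/F/B; E; G] holding=-
       stack(D, E) → towers=[A; C/F/B; E/D; G] holding=-

putdown(D)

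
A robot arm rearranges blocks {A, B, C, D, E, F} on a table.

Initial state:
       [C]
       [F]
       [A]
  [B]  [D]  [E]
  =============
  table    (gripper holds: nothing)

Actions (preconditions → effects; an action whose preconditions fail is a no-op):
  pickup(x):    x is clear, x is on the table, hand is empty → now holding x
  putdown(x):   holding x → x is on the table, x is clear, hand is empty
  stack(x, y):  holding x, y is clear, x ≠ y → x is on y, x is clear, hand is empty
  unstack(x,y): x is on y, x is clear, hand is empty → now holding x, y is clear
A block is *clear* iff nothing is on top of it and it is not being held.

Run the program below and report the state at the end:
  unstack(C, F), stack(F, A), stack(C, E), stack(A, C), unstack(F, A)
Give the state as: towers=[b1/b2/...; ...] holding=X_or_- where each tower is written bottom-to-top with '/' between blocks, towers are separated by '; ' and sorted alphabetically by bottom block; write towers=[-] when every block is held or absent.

step 1 (unstack(C, F)): towers=[B; D/A/F; E] holding=C
step 2 (stack(F, A)) [no-op]: towers=[B; D/A/F; E] holding=C
step 3 (stack(C, E)): towers=[B; D/A/F; E/C] holding=-
step 4 (stack(A, C)) [no-op]: towers=[B; D/A/F; E/C] holding=-
step 5 (unstack(F, A)): towers=[B; D/A; E/C] holding=F

towers=[B; D/A; E/C] holding=F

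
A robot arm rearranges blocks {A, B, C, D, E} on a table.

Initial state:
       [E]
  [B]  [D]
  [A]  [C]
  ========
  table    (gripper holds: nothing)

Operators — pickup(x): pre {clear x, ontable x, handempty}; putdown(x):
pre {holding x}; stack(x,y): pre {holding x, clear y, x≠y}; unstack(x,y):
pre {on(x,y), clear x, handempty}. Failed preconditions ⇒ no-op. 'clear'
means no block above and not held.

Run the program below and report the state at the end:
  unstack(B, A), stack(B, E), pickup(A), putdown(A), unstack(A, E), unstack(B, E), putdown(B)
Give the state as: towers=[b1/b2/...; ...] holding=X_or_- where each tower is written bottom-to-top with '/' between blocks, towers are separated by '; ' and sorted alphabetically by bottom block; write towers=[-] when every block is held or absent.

towers=[A; B; C/D/E] holding=-

step 1 (unstack(B, A)): towers=[A; C/D/E] holding=B
step 2 (stack(B, E)): towers=[A; C/D/E/B] holding=-
step 3 (pickup(A)): towers=[C/D/E/B] holding=A
step 4 (putdown(A)): towers=[A; C/D/E/B] holding=-
step 5 (unstack(A, E)) [no-op]: towers=[A; C/D/E/B] holding=-
step 6 (unstack(B, E)): towers=[A; C/D/E] holding=B
step 7 (putdown(B)): towers=[A; B; C/D/E] holding=-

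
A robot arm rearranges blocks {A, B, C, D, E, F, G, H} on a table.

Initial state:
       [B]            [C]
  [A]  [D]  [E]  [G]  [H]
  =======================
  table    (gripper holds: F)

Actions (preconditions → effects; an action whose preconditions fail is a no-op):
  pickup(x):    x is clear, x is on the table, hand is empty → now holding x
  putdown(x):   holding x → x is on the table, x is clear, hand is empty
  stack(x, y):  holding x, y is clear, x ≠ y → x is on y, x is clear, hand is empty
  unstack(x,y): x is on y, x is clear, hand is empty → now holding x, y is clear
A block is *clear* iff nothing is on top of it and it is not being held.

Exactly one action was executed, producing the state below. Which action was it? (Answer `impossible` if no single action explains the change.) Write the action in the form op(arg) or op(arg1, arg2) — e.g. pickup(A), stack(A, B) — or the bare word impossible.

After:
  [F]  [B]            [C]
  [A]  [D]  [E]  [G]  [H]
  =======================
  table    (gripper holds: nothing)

stack(F, A)

target: towers=[A/F; D/B; E; G; H/C] holding=-
        putdown(F) → towers=[A; D/B; E; F; G; H/C] holding=-
       stack(F, G) → towers=[A; D/B; E; G/F; H/C] holding=-
       stack(F, A) → towers=[A/F; D/B; E; G; H/C] holding=-  ← match
       stack(F, E) → towers=[A; D/B; E/F; G; H/C] holding=-
       stack(F, B) → towers=[A; D/B/F; E; G; H/C] holding=-
       stack(F, C) → towers=[A; D/B; E; G; H/C/F] holding=-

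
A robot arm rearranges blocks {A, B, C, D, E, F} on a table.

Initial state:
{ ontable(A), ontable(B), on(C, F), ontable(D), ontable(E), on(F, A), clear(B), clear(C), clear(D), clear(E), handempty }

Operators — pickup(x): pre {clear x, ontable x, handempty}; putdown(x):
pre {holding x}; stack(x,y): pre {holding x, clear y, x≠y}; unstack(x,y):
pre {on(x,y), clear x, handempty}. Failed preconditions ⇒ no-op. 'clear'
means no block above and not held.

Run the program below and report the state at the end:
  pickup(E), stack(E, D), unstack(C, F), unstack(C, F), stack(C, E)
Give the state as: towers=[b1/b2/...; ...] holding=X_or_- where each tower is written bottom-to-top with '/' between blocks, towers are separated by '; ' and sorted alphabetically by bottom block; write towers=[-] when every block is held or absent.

step 1 (pickup(E)): towers=[A/F/C; B; D] holding=E
step 2 (stack(E, D)): towers=[A/F/C; B; D/E] holding=-
step 3 (unstack(C, F)): towers=[A/F; B; D/E] holding=C
step 4 (unstack(C, F)) [no-op]: towers=[A/F; B; D/E] holding=C
step 5 (stack(C, E)): towers=[A/F; B; D/E/C] holding=-

towers=[A/F; B; D/E/C] holding=-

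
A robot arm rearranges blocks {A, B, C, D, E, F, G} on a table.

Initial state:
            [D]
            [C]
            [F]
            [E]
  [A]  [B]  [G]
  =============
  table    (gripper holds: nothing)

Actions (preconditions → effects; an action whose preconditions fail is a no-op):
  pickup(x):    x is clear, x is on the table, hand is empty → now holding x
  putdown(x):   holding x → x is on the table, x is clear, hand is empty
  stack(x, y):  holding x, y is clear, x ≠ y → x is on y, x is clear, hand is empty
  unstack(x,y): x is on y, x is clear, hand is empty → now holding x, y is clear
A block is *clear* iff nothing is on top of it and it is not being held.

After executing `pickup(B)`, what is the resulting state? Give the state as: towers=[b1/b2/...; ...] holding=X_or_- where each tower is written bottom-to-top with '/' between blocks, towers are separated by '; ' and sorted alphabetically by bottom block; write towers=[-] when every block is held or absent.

before: towers=[A; B; G/E/F/C/D] holding=-
pre[pickup(B)]: clear(B) ✓, ontable(B) ✓, handempty ✓
all met → apply pickup(B)
after:  towers=[A; G/E/F/C/D] holding=B

towers=[A; G/E/F/C/D] holding=B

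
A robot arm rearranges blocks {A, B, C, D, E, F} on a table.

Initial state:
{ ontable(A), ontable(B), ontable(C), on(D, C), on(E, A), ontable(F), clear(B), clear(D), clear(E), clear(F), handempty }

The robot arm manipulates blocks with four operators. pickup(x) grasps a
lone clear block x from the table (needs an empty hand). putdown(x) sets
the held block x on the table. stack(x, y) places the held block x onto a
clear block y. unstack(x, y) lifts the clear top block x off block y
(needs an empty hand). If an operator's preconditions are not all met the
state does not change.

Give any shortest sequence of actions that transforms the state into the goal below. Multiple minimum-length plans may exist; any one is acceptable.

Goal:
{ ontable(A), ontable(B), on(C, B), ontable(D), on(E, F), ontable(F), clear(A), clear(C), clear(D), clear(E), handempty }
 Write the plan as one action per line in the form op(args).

unstack(D, C)
putdown(D)
unstack(E, A)
stack(E, F)
pickup(C)
stack(C, B)

step 1 (unstack(D, C)): towers=[A/E; B; C; F] holding=D
step 2 (putdown(D)): towers=[A/E; B; C; D; F] holding=-
step 3 (unstack(E, A)): towers=[A; B; C; D; F] holding=E
step 4 (stack(E, F)): towers=[A; B; C; D; F/E] holding=-
step 5 (pickup(C)): towers=[A; B; D; F/E] holding=C
step 6 (stack(C, B)): towers=[A; B/C; D; F/E] holding=-
goal check: towers=[A; B/C; D; F/E] holding=- — reached (length 6, optimal by BFS)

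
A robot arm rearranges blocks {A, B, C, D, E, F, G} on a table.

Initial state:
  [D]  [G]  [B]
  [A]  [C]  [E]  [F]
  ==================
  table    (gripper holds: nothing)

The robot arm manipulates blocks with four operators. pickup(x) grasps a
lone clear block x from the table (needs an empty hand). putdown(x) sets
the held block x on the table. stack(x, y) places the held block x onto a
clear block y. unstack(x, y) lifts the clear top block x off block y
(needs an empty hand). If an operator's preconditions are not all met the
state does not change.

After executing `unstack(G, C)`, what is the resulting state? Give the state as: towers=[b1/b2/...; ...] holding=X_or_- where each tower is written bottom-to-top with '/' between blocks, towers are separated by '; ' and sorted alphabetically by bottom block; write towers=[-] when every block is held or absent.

before: towers=[A/D; C/G; E/B; F] holding=-
pre[unstack(G, C)]: on(G,C) yes, clear(G) yes, handempty yes
all met → apply unstack(G, C)
after:  towers=[A/D; C; E/B; F] holding=G

towers=[A/D; C; E/B; F] holding=G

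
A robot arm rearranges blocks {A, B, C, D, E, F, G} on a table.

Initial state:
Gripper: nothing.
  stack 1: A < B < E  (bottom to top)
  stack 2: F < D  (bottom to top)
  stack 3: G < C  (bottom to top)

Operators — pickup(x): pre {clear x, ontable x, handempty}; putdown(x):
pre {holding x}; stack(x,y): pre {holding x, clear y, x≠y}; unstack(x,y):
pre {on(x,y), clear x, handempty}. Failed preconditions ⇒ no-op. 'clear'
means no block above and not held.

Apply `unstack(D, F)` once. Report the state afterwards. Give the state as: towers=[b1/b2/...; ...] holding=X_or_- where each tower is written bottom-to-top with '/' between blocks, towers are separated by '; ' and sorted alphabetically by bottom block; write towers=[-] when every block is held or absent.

towers=[A/B/E; F; G/C] holding=D

before: towers=[A/B/E; F/D; G/C] holding=-
pre[unstack(D, F)]: on(D,F) ✓, clear(D) ✓, handempty ✓
all met → apply unstack(D, F)
after:  towers=[A/B/E; F; G/C] holding=D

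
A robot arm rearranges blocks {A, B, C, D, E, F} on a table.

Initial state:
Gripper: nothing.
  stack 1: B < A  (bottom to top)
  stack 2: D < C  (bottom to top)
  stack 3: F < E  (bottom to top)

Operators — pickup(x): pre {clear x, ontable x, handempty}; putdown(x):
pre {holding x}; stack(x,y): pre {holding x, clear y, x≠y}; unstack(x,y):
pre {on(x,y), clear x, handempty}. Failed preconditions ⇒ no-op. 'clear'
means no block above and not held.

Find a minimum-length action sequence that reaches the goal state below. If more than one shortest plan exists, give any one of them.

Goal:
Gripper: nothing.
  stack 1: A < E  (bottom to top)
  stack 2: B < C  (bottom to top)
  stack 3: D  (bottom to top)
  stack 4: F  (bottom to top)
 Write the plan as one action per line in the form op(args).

step 1 (unstack(A, B)): towers=[B; D/C; F/E] holding=A
step 2 (putdown(A)): towers=[A; B; D/C; F/E] holding=-
step 3 (unstack(E, F)): towers=[A; B; D/C; F] holding=E
step 4 (stack(E, A)): towers=[A/E; B; D/C; F] holding=-
step 5 (unstack(C, D)): towers=[A/E; B; D; F] holding=C
step 6 (stack(C, B)): towers=[A/E; B/C; D; F] holding=-
goal check: towers=[A/E; B/C; D; F] holding=- — reached (length 6, optimal by BFS)

unstack(A, B)
putdown(A)
unstack(E, F)
stack(E, A)
unstack(C, D)
stack(C, B)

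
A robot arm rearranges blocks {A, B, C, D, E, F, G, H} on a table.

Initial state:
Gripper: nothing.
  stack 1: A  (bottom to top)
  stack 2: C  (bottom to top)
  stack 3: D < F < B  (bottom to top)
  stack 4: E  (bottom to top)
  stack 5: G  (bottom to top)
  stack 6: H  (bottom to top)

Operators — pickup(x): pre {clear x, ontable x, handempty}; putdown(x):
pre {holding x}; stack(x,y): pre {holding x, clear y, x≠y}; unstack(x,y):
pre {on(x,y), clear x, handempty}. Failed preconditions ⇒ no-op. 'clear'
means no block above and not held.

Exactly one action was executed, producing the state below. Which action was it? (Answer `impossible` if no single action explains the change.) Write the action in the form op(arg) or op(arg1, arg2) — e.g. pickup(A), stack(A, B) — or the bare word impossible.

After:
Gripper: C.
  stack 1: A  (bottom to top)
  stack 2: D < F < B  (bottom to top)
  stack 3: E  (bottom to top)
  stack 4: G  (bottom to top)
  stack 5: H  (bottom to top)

pickup(C)

target: towers=[A; D/F/B; E; G; H] holding=C
         pickup(G) → towers=[A; C; D/F/B; E; H] holding=G
         pickup(A) → towers=[C; D/F/B; E; G; H] holding=A
         pickup(E) → towers=[A; C; D/F/B; G; H] holding=E
         pickup(H) → towers=[A; C; D/F/B; E; G] holding=H
     unstack(B, F) → towers=[A; C; D/F; E; G; H] holding=B
         pickup(C) → towers=[A; D/F/B; E; G; H] holding=C  ← match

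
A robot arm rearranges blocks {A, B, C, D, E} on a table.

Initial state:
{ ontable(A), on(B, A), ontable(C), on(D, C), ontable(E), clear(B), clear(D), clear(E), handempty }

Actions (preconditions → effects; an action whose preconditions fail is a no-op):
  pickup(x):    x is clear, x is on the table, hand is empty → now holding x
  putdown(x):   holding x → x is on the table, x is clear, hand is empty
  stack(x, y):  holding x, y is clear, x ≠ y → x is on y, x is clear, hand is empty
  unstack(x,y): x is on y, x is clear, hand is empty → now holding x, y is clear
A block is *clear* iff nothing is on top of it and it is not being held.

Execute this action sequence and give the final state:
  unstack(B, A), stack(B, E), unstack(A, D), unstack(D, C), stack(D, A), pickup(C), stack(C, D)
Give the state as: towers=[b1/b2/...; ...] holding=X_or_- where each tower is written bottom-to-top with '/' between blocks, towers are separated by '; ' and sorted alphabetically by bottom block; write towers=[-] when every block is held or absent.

towers=[A/D/C; E/B] holding=-

step 1 (unstack(B, A)): towers=[A; C/D; E] holding=B
step 2 (stack(B, E)): towers=[A; C/D; E/B] holding=-
step 3 (unstack(A, D)) [no-op]: towers=[A; C/D; E/B] holding=-
step 4 (unstack(D, C)): towers=[A; C; E/B] holding=D
step 5 (stack(D, A)): towers=[A/D; C; E/B] holding=-
step 6 (pickup(C)): towers=[A/D; E/B] holding=C
step 7 (stack(C, D)): towers=[A/D/C; E/B] holding=-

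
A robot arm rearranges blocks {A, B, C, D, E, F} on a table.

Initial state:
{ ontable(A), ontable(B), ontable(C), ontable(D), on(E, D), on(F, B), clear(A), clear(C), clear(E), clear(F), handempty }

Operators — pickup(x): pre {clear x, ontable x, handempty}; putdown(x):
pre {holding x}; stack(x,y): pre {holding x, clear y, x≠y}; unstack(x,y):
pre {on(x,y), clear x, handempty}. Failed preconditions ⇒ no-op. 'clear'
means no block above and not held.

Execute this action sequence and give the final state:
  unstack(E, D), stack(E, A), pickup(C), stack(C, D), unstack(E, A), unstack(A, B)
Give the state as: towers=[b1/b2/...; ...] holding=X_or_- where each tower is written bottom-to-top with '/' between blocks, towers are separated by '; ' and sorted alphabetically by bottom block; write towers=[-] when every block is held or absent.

step 1 (unstack(E, D)): towers=[A; B/F; C; D] holding=E
step 2 (stack(E, A)): towers=[A/E; B/F; C; D] holding=-
step 3 (pickup(C)): towers=[A/E; B/F; D] holding=C
step 4 (stack(C, D)): towers=[A/E; B/F; D/C] holding=-
step 5 (unstack(E, A)): towers=[A; B/F; D/C] holding=E
step 6 (unstack(A, B)) [no-op]: towers=[A; B/F; D/C] holding=E

towers=[A; B/F; D/C] holding=E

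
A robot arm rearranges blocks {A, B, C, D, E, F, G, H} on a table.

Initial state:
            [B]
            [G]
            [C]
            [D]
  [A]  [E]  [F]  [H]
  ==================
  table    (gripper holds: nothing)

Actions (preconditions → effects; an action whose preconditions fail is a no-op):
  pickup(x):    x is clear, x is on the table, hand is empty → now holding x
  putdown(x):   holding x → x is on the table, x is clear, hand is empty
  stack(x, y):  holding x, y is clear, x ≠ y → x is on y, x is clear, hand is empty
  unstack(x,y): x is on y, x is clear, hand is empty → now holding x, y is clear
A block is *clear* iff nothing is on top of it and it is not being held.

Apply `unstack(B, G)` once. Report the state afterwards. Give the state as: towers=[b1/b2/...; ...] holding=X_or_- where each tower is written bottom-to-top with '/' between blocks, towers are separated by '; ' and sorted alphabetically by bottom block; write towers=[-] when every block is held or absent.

towers=[A; E; F/D/C/G; H] holding=B

before: towers=[A; E; F/D/C/G/B; H] holding=-
pre[unstack(B, G)]: on(B,G) ok, clear(B) ok, handempty ok
all met → apply unstack(B, G)
after:  towers=[A; E; F/D/C/G; H] holding=B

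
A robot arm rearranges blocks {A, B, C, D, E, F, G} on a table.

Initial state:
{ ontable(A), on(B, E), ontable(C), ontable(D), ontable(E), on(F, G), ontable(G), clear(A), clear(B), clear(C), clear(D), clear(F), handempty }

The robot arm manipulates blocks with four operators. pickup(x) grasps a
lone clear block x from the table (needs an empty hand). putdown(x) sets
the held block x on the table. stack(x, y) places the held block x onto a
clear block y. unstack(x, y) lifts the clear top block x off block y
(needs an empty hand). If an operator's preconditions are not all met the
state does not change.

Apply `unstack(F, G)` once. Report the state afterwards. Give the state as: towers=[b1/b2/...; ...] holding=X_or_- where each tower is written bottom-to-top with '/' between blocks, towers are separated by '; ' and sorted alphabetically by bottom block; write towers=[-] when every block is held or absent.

towers=[A; C; D; E/B; G] holding=F

before: towers=[A; C; D; E/B; G/F] holding=-
pre[unstack(F, G)]: on(F,G) ok, clear(F) ok, handempty ok
all met → apply unstack(F, G)
after:  towers=[A; C; D; E/B; G] holding=F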